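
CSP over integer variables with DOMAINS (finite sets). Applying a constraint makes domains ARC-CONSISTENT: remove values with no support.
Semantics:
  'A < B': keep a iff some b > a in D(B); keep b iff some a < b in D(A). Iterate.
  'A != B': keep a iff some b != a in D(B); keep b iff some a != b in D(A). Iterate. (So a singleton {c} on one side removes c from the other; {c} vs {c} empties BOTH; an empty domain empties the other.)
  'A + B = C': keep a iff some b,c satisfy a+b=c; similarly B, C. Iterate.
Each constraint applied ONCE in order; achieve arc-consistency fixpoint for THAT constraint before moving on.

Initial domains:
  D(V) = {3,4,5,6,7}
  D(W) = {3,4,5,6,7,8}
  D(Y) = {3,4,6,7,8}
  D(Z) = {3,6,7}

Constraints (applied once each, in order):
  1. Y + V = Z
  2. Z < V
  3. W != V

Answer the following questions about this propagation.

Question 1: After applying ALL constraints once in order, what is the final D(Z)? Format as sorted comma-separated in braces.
Constraint 1 (Y + V = Z) on D(Y)={3,4,6,7,8} D(V)={3,4,5,6,7} D(Z)={3,6,7}: Y {3,4,6,7,8}->{3,4}; V {3,4,5,6,7}->{3,4}; Z {3,6,7}->{6,7}
Constraint 2 (Z < V) on D(Z)={6,7} D(V)={3,4}: Z {6,7}->{}; V {3,4}->{}
Constraint 3 (W != V) on D(W)={3,4,5,6,7,8} D(V)={}: W {3,4,5,6,7,8}->{}
So after all 3 constraints: D(Z) = {}

Answer: {}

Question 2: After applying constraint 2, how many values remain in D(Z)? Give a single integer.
Constraint 1 (Y + V = Z) on D(Y)={3,4,6,7,8} D(V)={3,4,5,6,7} D(Z)={3,6,7}: Y {3,4,6,7,8}->{3,4}; V {3,4,5,6,7}->{3,4}; Z {3,6,7}->{6,7}
Constraint 2 (Z < V) on D(Z)={6,7} D(V)={3,4}: Z {6,7}->{}; V {3,4}->{}
So after constraint 2: D(Z)={}, size = 0

Answer: 0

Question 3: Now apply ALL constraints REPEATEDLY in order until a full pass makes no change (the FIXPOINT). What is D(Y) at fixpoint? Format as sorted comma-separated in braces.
Answer: {}

Derivation:
pass 0 (initial): D(Y)={3,4,6,7,8}
pass 1: V {3,4,5,6,7}->{}; W {3,4,5,6,7,8}->{}; Y {3,4,6,7,8}->{3,4}; Z {3,6,7}->{}
pass 2: Y {3,4}->{}
pass 3: no change
Fixpoint after 3 passes: D(Y) = {}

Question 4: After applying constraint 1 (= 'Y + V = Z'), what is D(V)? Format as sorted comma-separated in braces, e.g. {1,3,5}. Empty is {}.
Constraint 1 (Y + V = Z) on D(Y)={3,4,6,7,8} D(V)={3,4,5,6,7} D(Z)={3,6,7}: Y {3,4,6,7,8}->{3,4}; V {3,4,5,6,7}->{3,4}; Z {3,6,7}->{6,7}
So after constraint 1: D(V) = {3,4}

Answer: {3,4}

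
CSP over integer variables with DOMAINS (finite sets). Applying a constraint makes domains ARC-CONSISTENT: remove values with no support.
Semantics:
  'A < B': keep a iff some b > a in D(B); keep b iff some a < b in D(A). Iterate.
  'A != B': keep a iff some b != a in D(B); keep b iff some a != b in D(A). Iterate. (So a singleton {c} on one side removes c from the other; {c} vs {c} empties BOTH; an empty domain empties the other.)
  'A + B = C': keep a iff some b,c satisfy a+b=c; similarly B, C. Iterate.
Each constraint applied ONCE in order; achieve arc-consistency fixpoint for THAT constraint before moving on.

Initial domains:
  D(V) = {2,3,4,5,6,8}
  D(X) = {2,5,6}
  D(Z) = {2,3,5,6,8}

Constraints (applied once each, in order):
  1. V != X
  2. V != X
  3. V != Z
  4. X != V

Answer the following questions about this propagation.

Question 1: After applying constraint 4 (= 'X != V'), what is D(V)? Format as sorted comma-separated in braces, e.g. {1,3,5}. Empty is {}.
Answer: {2,3,4,5,6,8}

Derivation:
Constraint 1 (V != X) on D(V)={2,3,4,5,6,8} D(X)={2,5,6}: no change
Constraint 2 (V != X) on D(V)={2,3,4,5,6,8} D(X)={2,5,6}: no change
Constraint 3 (V != Z) on D(V)={2,3,4,5,6,8} D(Z)={2,3,5,6,8}: no change
Constraint 4 (X != V) on D(X)={2,5,6} D(V)={2,3,4,5,6,8}: no change
So after constraint 4: D(V) = {2,3,4,5,6,8}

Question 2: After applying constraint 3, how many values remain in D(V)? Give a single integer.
Constraint 1 (V != X) on D(V)={2,3,4,5,6,8} D(X)={2,5,6}: no change
Constraint 2 (V != X) on D(V)={2,3,4,5,6,8} D(X)={2,5,6}: no change
Constraint 3 (V != Z) on D(V)={2,3,4,5,6,8} D(Z)={2,3,5,6,8}: no change
So after constraint 3: D(V)={2,3,4,5,6,8}, size = 6

Answer: 6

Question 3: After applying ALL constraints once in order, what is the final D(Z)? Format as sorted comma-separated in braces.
Answer: {2,3,5,6,8}

Derivation:
Constraint 1 (V != X) on D(V)={2,3,4,5,6,8} D(X)={2,5,6}: no change
Constraint 2 (V != X) on D(V)={2,3,4,5,6,8} D(X)={2,5,6}: no change
Constraint 3 (V != Z) on D(V)={2,3,4,5,6,8} D(Z)={2,3,5,6,8}: no change
Constraint 4 (X != V) on D(X)={2,5,6} D(V)={2,3,4,5,6,8}: no change
So after all 4 constraints: D(Z) = {2,3,5,6,8}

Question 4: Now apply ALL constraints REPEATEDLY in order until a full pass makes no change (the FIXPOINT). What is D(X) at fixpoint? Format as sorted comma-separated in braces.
Answer: {2,5,6}

Derivation:
pass 0 (initial): D(X)={2,5,6}
pass 1: no change
Fixpoint after 1 passes: D(X) = {2,5,6}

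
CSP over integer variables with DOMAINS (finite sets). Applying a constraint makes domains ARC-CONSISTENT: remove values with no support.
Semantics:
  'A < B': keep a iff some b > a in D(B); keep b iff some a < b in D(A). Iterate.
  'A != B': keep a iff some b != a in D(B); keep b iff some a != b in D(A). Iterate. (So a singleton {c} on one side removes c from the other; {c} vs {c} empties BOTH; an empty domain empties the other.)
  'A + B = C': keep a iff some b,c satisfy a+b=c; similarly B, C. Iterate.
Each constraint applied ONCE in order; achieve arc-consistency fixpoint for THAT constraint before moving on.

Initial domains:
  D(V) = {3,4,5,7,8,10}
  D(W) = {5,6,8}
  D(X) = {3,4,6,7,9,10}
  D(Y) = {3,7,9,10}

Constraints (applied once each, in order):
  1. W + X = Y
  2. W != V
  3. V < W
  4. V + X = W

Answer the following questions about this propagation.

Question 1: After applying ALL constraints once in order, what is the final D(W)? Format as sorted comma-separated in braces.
Constraint 1 (W + X = Y) on D(W)={5,6,8} D(X)={3,4,6,7,9,10} D(Y)={3,7,9,10}: W {5,6,8}->{5,6}; X {3,4,6,7,9,10}->{3,4}; Y {3,7,9,10}->{9,10}
Constraint 2 (W != V) on D(W)={5,6} D(V)={3,4,5,7,8,10}: no change
Constraint 3 (V < W) on D(V)={3,4,5,7,8,10} D(W)={5,6}: V {3,4,5,7,8,10}->{3,4,5}
Constraint 4 (V + X = W) on D(V)={3,4,5} D(X)={3,4} D(W)={5,6}: V {3,4,5}->{3}; X {3,4}->{3}; W {5,6}->{6}
So after all 4 constraints: D(W) = {6}

Answer: {6}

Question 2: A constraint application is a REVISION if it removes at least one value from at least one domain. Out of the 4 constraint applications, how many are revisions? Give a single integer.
Answer: 3

Derivation:
Constraint 1 (W + X = Y) on D(W)={5,6,8} D(X)={3,4,6,7,9,10} D(Y)={3,7,9,10}: W {5,6,8}->{5,6}; X {3,4,6,7,9,10}->{3,4}; Y {3,7,9,10}->{9,10} => REVISION
Constraint 2 (W != V) on D(W)={5,6} D(V)={3,4,5,7,8,10}: no change => not a revision
Constraint 3 (V < W) on D(V)={3,4,5,7,8,10} D(W)={5,6}: V {3,4,5,7,8,10}->{3,4,5} => REVISION
Constraint 4 (V + X = W) on D(V)={3,4,5} D(X)={3,4} D(W)={5,6}: V {3,4,5}->{3}; X {3,4}->{3}; W {5,6}->{6} => REVISION
Total revisions = 3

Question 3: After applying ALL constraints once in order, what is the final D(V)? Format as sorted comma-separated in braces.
Answer: {3}

Derivation:
Constraint 1 (W + X = Y) on D(W)={5,6,8} D(X)={3,4,6,7,9,10} D(Y)={3,7,9,10}: W {5,6,8}->{5,6}; X {3,4,6,7,9,10}->{3,4}; Y {3,7,9,10}->{9,10}
Constraint 2 (W != V) on D(W)={5,6} D(V)={3,4,5,7,8,10}: no change
Constraint 3 (V < W) on D(V)={3,4,5,7,8,10} D(W)={5,6}: V {3,4,5,7,8,10}->{3,4,5}
Constraint 4 (V + X = W) on D(V)={3,4,5} D(X)={3,4} D(W)={5,6}: V {3,4,5}->{3}; X {3,4}->{3}; W {5,6}->{6}
So after all 4 constraints: D(V) = {3}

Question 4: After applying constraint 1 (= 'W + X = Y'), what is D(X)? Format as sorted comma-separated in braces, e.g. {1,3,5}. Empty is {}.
Answer: {3,4}

Derivation:
Constraint 1 (W + X = Y) on D(W)={5,6,8} D(X)={3,4,6,7,9,10} D(Y)={3,7,9,10}: W {5,6,8}->{5,6}; X {3,4,6,7,9,10}->{3,4}; Y {3,7,9,10}->{9,10}
So after constraint 1: D(X) = {3,4}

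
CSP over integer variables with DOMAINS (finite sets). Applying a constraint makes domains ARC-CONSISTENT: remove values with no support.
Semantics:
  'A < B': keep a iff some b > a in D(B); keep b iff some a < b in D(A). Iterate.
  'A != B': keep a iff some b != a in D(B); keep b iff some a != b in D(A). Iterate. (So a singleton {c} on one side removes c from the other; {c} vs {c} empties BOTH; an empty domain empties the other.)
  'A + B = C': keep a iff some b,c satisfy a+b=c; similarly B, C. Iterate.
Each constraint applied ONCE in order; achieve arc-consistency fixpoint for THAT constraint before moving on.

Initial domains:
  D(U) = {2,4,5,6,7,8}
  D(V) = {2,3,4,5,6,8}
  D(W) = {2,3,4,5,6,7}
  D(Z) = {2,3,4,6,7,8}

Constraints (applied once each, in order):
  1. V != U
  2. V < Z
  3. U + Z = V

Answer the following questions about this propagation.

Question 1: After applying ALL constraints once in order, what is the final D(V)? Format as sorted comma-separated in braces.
Constraint 1 (V != U) on D(V)={2,3,4,5,6,8} D(U)={2,4,5,6,7,8}: no change
Constraint 2 (V < Z) on D(V)={2,3,4,5,6,8} D(Z)={2,3,4,6,7,8}: V {2,3,4,5,6,8}->{2,3,4,5,6}; Z {2,3,4,6,7,8}->{3,4,6,7,8}
Constraint 3 (U + Z = V) on D(U)={2,4,5,6,7,8} D(Z)={3,4,6,7,8} D(V)={2,3,4,5,6}: U {2,4,5,6,7,8}->{2}; Z {3,4,6,7,8}->{3,4}; V {2,3,4,5,6}->{5,6}
So after all 3 constraints: D(V) = {5,6}

Answer: {5,6}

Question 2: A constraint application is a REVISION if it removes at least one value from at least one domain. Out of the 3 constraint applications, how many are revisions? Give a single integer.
Constraint 1 (V != U) on D(V)={2,3,4,5,6,8} D(U)={2,4,5,6,7,8}: no change => not a revision
Constraint 2 (V < Z) on D(V)={2,3,4,5,6,8} D(Z)={2,3,4,6,7,8}: V {2,3,4,5,6,8}->{2,3,4,5,6}; Z {2,3,4,6,7,8}->{3,4,6,7,8} => REVISION
Constraint 3 (U + Z = V) on D(U)={2,4,5,6,7,8} D(Z)={3,4,6,7,8} D(V)={2,3,4,5,6}: U {2,4,5,6,7,8}->{2}; Z {3,4,6,7,8}->{3,4}; V {2,3,4,5,6}->{5,6} => REVISION
Total revisions = 2

Answer: 2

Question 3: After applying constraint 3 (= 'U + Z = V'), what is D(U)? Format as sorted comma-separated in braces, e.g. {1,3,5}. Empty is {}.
Constraint 1 (V != U) on D(V)={2,3,4,5,6,8} D(U)={2,4,5,6,7,8}: no change
Constraint 2 (V < Z) on D(V)={2,3,4,5,6,8} D(Z)={2,3,4,6,7,8}: V {2,3,4,5,6,8}->{2,3,4,5,6}; Z {2,3,4,6,7,8}->{3,4,6,7,8}
Constraint 3 (U + Z = V) on D(U)={2,4,5,6,7,8} D(Z)={3,4,6,7,8} D(V)={2,3,4,5,6}: U {2,4,5,6,7,8}->{2}; Z {3,4,6,7,8}->{3,4}; V {2,3,4,5,6}->{5,6}
So after constraint 3: D(U) = {2}

Answer: {2}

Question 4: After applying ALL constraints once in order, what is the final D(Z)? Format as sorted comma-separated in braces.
Answer: {3,4}

Derivation:
Constraint 1 (V != U) on D(V)={2,3,4,5,6,8} D(U)={2,4,5,6,7,8}: no change
Constraint 2 (V < Z) on D(V)={2,3,4,5,6,8} D(Z)={2,3,4,6,7,8}: V {2,3,4,5,6,8}->{2,3,4,5,6}; Z {2,3,4,6,7,8}->{3,4,6,7,8}
Constraint 3 (U + Z = V) on D(U)={2,4,5,6,7,8} D(Z)={3,4,6,7,8} D(V)={2,3,4,5,6}: U {2,4,5,6,7,8}->{2}; Z {3,4,6,7,8}->{3,4}; V {2,3,4,5,6}->{5,6}
So after all 3 constraints: D(Z) = {3,4}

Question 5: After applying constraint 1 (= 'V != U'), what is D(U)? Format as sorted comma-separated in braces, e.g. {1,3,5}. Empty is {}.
Answer: {2,4,5,6,7,8}

Derivation:
Constraint 1 (V != U) on D(V)={2,3,4,5,6,8} D(U)={2,4,5,6,7,8}: no change
So after constraint 1: D(U) = {2,4,5,6,7,8}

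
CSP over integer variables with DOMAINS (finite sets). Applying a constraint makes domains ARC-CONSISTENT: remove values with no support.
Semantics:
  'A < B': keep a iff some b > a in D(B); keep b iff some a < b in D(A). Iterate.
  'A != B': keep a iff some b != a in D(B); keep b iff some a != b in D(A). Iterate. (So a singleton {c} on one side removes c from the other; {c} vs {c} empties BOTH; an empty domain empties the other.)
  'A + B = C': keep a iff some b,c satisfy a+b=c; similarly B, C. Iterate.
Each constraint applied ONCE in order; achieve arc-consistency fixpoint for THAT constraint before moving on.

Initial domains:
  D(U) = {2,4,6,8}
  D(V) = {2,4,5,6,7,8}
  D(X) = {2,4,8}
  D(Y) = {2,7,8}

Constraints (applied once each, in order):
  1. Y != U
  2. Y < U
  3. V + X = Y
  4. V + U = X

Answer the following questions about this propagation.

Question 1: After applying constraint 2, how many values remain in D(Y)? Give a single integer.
Constraint 1 (Y != U) on D(Y)={2,7,8} D(U)={2,4,6,8}: no change
Constraint 2 (Y < U) on D(Y)={2,7,8} D(U)={2,4,6,8}: Y {2,7,8}->{2,7}; U {2,4,6,8}->{4,6,8}
So after constraint 2: D(Y)={2,7}, size = 2

Answer: 2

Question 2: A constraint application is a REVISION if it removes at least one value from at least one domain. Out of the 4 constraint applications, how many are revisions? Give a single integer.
Answer: 3

Derivation:
Constraint 1 (Y != U) on D(Y)={2,7,8} D(U)={2,4,6,8}: no change => not a revision
Constraint 2 (Y < U) on D(Y)={2,7,8} D(U)={2,4,6,8}: Y {2,7,8}->{2,7}; U {2,4,6,8}->{4,6,8} => REVISION
Constraint 3 (V + X = Y) on D(V)={2,4,5,6,7,8} D(X)={2,4,8} D(Y)={2,7}: V {2,4,5,6,7,8}->{5}; X {2,4,8}->{2}; Y {2,7}->{7} => REVISION
Constraint 4 (V + U = X) on D(V)={5} D(U)={4,6,8} D(X)={2}: V {5}->{}; U {4,6,8}->{}; X {2}->{} => REVISION
Total revisions = 3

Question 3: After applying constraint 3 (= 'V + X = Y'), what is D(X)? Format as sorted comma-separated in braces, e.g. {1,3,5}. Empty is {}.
Constraint 1 (Y != U) on D(Y)={2,7,8} D(U)={2,4,6,8}: no change
Constraint 2 (Y < U) on D(Y)={2,7,8} D(U)={2,4,6,8}: Y {2,7,8}->{2,7}; U {2,4,6,8}->{4,6,8}
Constraint 3 (V + X = Y) on D(V)={2,4,5,6,7,8} D(X)={2,4,8} D(Y)={2,7}: V {2,4,5,6,7,8}->{5}; X {2,4,8}->{2}; Y {2,7}->{7}
So after constraint 3: D(X) = {2}

Answer: {2}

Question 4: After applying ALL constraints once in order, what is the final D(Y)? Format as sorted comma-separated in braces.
Constraint 1 (Y != U) on D(Y)={2,7,8} D(U)={2,4,6,8}: no change
Constraint 2 (Y < U) on D(Y)={2,7,8} D(U)={2,4,6,8}: Y {2,7,8}->{2,7}; U {2,4,6,8}->{4,6,8}
Constraint 3 (V + X = Y) on D(V)={2,4,5,6,7,8} D(X)={2,4,8} D(Y)={2,7}: V {2,4,5,6,7,8}->{5}; X {2,4,8}->{2}; Y {2,7}->{7}
Constraint 4 (V + U = X) on D(V)={5} D(U)={4,6,8} D(X)={2}: V {5}->{}; U {4,6,8}->{}; X {2}->{}
So after all 4 constraints: D(Y) = {7}

Answer: {7}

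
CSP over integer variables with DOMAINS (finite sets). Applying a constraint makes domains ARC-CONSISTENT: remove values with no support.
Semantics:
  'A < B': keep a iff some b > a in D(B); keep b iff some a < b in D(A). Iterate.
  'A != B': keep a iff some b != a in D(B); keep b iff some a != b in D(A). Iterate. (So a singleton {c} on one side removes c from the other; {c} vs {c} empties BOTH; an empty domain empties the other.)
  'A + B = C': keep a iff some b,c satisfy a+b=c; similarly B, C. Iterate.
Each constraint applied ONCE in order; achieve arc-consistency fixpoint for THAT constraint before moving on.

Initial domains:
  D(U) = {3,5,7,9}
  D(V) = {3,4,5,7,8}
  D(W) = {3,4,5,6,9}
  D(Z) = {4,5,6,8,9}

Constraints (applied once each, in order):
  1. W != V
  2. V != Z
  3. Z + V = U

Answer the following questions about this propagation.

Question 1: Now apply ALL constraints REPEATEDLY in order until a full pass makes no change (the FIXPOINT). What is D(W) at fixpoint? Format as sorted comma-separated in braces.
Answer: {3,4,5,6,9}

Derivation:
pass 0 (initial): D(W)={3,4,5,6,9}
pass 1: U {3,5,7,9}->{7,9}; V {3,4,5,7,8}->{3,4,5}; Z {4,5,6,8,9}->{4,5,6}
pass 2: no change
Fixpoint after 2 passes: D(W) = {3,4,5,6,9}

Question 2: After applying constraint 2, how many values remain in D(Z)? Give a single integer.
Answer: 5

Derivation:
Constraint 1 (W != V) on D(W)={3,4,5,6,9} D(V)={3,4,5,7,8}: no change
Constraint 2 (V != Z) on D(V)={3,4,5,7,8} D(Z)={4,5,6,8,9}: no change
So after constraint 2: D(Z)={4,5,6,8,9}, size = 5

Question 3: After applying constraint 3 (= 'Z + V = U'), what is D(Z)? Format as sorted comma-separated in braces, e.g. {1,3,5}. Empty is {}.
Answer: {4,5,6}

Derivation:
Constraint 1 (W != V) on D(W)={3,4,5,6,9} D(V)={3,4,5,7,8}: no change
Constraint 2 (V != Z) on D(V)={3,4,5,7,8} D(Z)={4,5,6,8,9}: no change
Constraint 3 (Z + V = U) on D(Z)={4,5,6,8,9} D(V)={3,4,5,7,8} D(U)={3,5,7,9}: Z {4,5,6,8,9}->{4,5,6}; V {3,4,5,7,8}->{3,4,5}; U {3,5,7,9}->{7,9}
So after constraint 3: D(Z) = {4,5,6}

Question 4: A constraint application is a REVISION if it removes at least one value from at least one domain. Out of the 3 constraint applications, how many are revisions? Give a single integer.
Answer: 1

Derivation:
Constraint 1 (W != V) on D(W)={3,4,5,6,9} D(V)={3,4,5,7,8}: no change => not a revision
Constraint 2 (V != Z) on D(V)={3,4,5,7,8} D(Z)={4,5,6,8,9}: no change => not a revision
Constraint 3 (Z + V = U) on D(Z)={4,5,6,8,9} D(V)={3,4,5,7,8} D(U)={3,5,7,9}: Z {4,5,6,8,9}->{4,5,6}; V {3,4,5,7,8}->{3,4,5}; U {3,5,7,9}->{7,9} => REVISION
Total revisions = 1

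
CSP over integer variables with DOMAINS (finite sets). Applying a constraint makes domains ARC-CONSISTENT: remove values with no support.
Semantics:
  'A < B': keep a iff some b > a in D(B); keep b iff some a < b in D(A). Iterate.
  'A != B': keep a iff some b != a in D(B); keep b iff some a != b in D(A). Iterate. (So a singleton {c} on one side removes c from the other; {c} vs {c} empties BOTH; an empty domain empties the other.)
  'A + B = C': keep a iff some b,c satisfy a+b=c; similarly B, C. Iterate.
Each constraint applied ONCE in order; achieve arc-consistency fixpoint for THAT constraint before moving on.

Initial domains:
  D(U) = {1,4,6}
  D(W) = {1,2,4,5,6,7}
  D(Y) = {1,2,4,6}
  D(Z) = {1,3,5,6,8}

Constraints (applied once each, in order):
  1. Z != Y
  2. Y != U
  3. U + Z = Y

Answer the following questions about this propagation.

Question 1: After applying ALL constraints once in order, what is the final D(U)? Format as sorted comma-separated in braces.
Answer: {1}

Derivation:
Constraint 1 (Z != Y) on D(Z)={1,3,5,6,8} D(Y)={1,2,4,6}: no change
Constraint 2 (Y != U) on D(Y)={1,2,4,6} D(U)={1,4,6}: no change
Constraint 3 (U + Z = Y) on D(U)={1,4,6} D(Z)={1,3,5,6,8} D(Y)={1,2,4,6}: U {1,4,6}->{1}; Z {1,3,5,6,8}->{1,3,5}; Y {1,2,4,6}->{2,4,6}
So after all 3 constraints: D(U) = {1}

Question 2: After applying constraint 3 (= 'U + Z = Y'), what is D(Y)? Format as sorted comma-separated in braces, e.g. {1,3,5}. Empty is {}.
Constraint 1 (Z != Y) on D(Z)={1,3,5,6,8} D(Y)={1,2,4,6}: no change
Constraint 2 (Y != U) on D(Y)={1,2,4,6} D(U)={1,4,6}: no change
Constraint 3 (U + Z = Y) on D(U)={1,4,6} D(Z)={1,3,5,6,8} D(Y)={1,2,4,6}: U {1,4,6}->{1}; Z {1,3,5,6,8}->{1,3,5}; Y {1,2,4,6}->{2,4,6}
So after constraint 3: D(Y) = {2,4,6}

Answer: {2,4,6}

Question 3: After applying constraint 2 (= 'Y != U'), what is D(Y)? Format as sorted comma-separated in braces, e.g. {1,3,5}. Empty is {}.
Constraint 1 (Z != Y) on D(Z)={1,3,5,6,8} D(Y)={1,2,4,6}: no change
Constraint 2 (Y != U) on D(Y)={1,2,4,6} D(U)={1,4,6}: no change
So after constraint 2: D(Y) = {1,2,4,6}

Answer: {1,2,4,6}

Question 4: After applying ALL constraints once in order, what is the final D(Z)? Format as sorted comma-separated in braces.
Constraint 1 (Z != Y) on D(Z)={1,3,5,6,8} D(Y)={1,2,4,6}: no change
Constraint 2 (Y != U) on D(Y)={1,2,4,6} D(U)={1,4,6}: no change
Constraint 3 (U + Z = Y) on D(U)={1,4,6} D(Z)={1,3,5,6,8} D(Y)={1,2,4,6}: U {1,4,6}->{1}; Z {1,3,5,6,8}->{1,3,5}; Y {1,2,4,6}->{2,4,6}
So after all 3 constraints: D(Z) = {1,3,5}

Answer: {1,3,5}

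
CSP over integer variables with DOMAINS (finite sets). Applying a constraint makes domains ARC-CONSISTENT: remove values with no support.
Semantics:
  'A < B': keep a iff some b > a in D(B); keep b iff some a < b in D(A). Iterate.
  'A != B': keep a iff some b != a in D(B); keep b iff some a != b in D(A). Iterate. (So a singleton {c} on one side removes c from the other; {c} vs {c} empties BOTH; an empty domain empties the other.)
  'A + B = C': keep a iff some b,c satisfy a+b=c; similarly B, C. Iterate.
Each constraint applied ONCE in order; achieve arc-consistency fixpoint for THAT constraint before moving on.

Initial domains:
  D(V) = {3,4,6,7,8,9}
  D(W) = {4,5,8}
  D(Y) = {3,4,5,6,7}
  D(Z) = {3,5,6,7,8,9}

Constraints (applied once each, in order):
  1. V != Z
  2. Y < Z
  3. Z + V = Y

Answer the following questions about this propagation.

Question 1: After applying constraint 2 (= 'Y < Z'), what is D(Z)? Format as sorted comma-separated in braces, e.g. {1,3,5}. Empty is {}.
Answer: {5,6,7,8,9}

Derivation:
Constraint 1 (V != Z) on D(V)={3,4,6,7,8,9} D(Z)={3,5,6,7,8,9}: no change
Constraint 2 (Y < Z) on D(Y)={3,4,5,6,7} D(Z)={3,5,6,7,8,9}: Z {3,5,6,7,8,9}->{5,6,7,8,9}
So after constraint 2: D(Z) = {5,6,7,8,9}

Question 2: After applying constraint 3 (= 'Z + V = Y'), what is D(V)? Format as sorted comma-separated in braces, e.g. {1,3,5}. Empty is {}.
Constraint 1 (V != Z) on D(V)={3,4,6,7,8,9} D(Z)={3,5,6,7,8,9}: no change
Constraint 2 (Y < Z) on D(Y)={3,4,5,6,7} D(Z)={3,5,6,7,8,9}: Z {3,5,6,7,8,9}->{5,6,7,8,9}
Constraint 3 (Z + V = Y) on D(Z)={5,6,7,8,9} D(V)={3,4,6,7,8,9} D(Y)={3,4,5,6,7}: Z {5,6,7,8,9}->{}; V {3,4,6,7,8,9}->{}; Y {3,4,5,6,7}->{}
So after constraint 3: D(V) = {}

Answer: {}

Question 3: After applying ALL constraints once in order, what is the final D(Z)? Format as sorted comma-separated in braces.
Answer: {}

Derivation:
Constraint 1 (V != Z) on D(V)={3,4,6,7,8,9} D(Z)={3,5,6,7,8,9}: no change
Constraint 2 (Y < Z) on D(Y)={3,4,5,6,7} D(Z)={3,5,6,7,8,9}: Z {3,5,6,7,8,9}->{5,6,7,8,9}
Constraint 3 (Z + V = Y) on D(Z)={5,6,7,8,9} D(V)={3,4,6,7,8,9} D(Y)={3,4,5,6,7}: Z {5,6,7,8,9}->{}; V {3,4,6,7,8,9}->{}; Y {3,4,5,6,7}->{}
So after all 3 constraints: D(Z) = {}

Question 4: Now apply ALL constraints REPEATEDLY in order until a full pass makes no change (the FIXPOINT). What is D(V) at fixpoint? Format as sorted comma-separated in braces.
Answer: {}

Derivation:
pass 0 (initial): D(V)={3,4,6,7,8,9}
pass 1: V {3,4,6,7,8,9}->{}; Y {3,4,5,6,7}->{}; Z {3,5,6,7,8,9}->{}
pass 2: no change
Fixpoint after 2 passes: D(V) = {}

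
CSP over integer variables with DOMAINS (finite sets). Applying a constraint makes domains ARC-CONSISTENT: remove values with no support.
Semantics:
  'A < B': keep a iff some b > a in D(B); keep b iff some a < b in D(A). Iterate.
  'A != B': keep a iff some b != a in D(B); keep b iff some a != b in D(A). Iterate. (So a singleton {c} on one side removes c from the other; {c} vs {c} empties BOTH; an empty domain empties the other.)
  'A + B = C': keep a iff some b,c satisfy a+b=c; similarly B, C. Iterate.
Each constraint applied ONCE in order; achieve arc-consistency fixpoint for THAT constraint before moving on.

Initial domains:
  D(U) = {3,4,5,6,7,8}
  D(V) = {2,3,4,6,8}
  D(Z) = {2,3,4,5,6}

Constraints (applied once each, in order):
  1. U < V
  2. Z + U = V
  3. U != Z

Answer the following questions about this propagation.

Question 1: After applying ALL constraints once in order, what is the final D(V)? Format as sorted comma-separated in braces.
Constraint 1 (U < V) on D(U)={3,4,5,6,7,8} D(V)={2,3,4,6,8}: U {3,4,5,6,7,8}->{3,4,5,6,7}; V {2,3,4,6,8}->{4,6,8}
Constraint 2 (Z + U = V) on D(Z)={2,3,4,5,6} D(U)={3,4,5,6,7} D(V)={4,6,8}: Z {2,3,4,5,6}->{2,3,4,5}; U {3,4,5,6,7}->{3,4,5,6}; V {4,6,8}->{6,8}
Constraint 3 (U != Z) on D(U)={3,4,5,6} D(Z)={2,3,4,5}: no change
So after all 3 constraints: D(V) = {6,8}

Answer: {6,8}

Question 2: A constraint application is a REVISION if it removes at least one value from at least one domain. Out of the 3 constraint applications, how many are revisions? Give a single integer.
Constraint 1 (U < V) on D(U)={3,4,5,6,7,8} D(V)={2,3,4,6,8}: U {3,4,5,6,7,8}->{3,4,5,6,7}; V {2,3,4,6,8}->{4,6,8} => REVISION
Constraint 2 (Z + U = V) on D(Z)={2,3,4,5,6} D(U)={3,4,5,6,7} D(V)={4,6,8}: Z {2,3,4,5,6}->{2,3,4,5}; U {3,4,5,6,7}->{3,4,5,6}; V {4,6,8}->{6,8} => REVISION
Constraint 3 (U != Z) on D(U)={3,4,5,6} D(Z)={2,3,4,5}: no change => not a revision
Total revisions = 2

Answer: 2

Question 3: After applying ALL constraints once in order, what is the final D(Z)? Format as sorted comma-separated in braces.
Answer: {2,3,4,5}

Derivation:
Constraint 1 (U < V) on D(U)={3,4,5,6,7,8} D(V)={2,3,4,6,8}: U {3,4,5,6,7,8}->{3,4,5,6,7}; V {2,3,4,6,8}->{4,6,8}
Constraint 2 (Z + U = V) on D(Z)={2,3,4,5,6} D(U)={3,4,5,6,7} D(V)={4,6,8}: Z {2,3,4,5,6}->{2,3,4,5}; U {3,4,5,6,7}->{3,4,5,6}; V {4,6,8}->{6,8}
Constraint 3 (U != Z) on D(U)={3,4,5,6} D(Z)={2,3,4,5}: no change
So after all 3 constraints: D(Z) = {2,3,4,5}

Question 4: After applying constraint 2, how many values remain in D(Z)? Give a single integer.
Answer: 4

Derivation:
Constraint 1 (U < V) on D(U)={3,4,5,6,7,8} D(V)={2,3,4,6,8}: U {3,4,5,6,7,8}->{3,4,5,6,7}; V {2,3,4,6,8}->{4,6,8}
Constraint 2 (Z + U = V) on D(Z)={2,3,4,5,6} D(U)={3,4,5,6,7} D(V)={4,6,8}: Z {2,3,4,5,6}->{2,3,4,5}; U {3,4,5,6,7}->{3,4,5,6}; V {4,6,8}->{6,8}
So after constraint 2: D(Z)={2,3,4,5}, size = 4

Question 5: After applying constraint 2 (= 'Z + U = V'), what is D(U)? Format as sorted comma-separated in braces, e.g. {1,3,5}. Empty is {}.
Constraint 1 (U < V) on D(U)={3,4,5,6,7,8} D(V)={2,3,4,6,8}: U {3,4,5,6,7,8}->{3,4,5,6,7}; V {2,3,4,6,8}->{4,6,8}
Constraint 2 (Z + U = V) on D(Z)={2,3,4,5,6} D(U)={3,4,5,6,7} D(V)={4,6,8}: Z {2,3,4,5,6}->{2,3,4,5}; U {3,4,5,6,7}->{3,4,5,6}; V {4,6,8}->{6,8}
So after constraint 2: D(U) = {3,4,5,6}

Answer: {3,4,5,6}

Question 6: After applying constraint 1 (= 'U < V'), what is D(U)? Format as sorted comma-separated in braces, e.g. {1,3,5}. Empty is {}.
Constraint 1 (U < V) on D(U)={3,4,5,6,7,8} D(V)={2,3,4,6,8}: U {3,4,5,6,7,8}->{3,4,5,6,7}; V {2,3,4,6,8}->{4,6,8}
So after constraint 1: D(U) = {3,4,5,6,7}

Answer: {3,4,5,6,7}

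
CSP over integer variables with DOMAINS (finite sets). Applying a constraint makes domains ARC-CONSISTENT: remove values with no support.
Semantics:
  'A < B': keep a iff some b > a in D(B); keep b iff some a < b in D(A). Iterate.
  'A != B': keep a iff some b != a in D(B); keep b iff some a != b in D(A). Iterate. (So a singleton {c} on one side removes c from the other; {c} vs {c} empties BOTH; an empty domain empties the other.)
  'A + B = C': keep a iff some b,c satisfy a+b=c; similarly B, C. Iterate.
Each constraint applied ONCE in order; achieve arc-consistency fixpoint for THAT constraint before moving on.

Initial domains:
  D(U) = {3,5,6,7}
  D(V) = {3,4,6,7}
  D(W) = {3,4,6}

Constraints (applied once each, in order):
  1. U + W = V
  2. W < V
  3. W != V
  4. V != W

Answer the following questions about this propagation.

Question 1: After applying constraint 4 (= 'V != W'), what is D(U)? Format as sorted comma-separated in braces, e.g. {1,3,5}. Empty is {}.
Constraint 1 (U + W = V) on D(U)={3,5,6,7} D(W)={3,4,6} D(V)={3,4,6,7}: U {3,5,6,7}->{3}; W {3,4,6}->{3,4}; V {3,4,6,7}->{6,7}
Constraint 2 (W < V) on D(W)={3,4} D(V)={6,7}: no change
Constraint 3 (W != V) on D(W)={3,4} D(V)={6,7}: no change
Constraint 4 (V != W) on D(V)={6,7} D(W)={3,4}: no change
So after constraint 4: D(U) = {3}

Answer: {3}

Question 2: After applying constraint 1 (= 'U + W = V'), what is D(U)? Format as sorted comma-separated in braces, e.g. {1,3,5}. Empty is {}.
Constraint 1 (U + W = V) on D(U)={3,5,6,7} D(W)={3,4,6} D(V)={3,4,6,7}: U {3,5,6,7}->{3}; W {3,4,6}->{3,4}; V {3,4,6,7}->{6,7}
So after constraint 1: D(U) = {3}

Answer: {3}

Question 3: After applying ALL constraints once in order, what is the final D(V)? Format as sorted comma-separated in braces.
Constraint 1 (U + W = V) on D(U)={3,5,6,7} D(W)={3,4,6} D(V)={3,4,6,7}: U {3,5,6,7}->{3}; W {3,4,6}->{3,4}; V {3,4,6,7}->{6,7}
Constraint 2 (W < V) on D(W)={3,4} D(V)={6,7}: no change
Constraint 3 (W != V) on D(W)={3,4} D(V)={6,7}: no change
Constraint 4 (V != W) on D(V)={6,7} D(W)={3,4}: no change
So after all 4 constraints: D(V) = {6,7}

Answer: {6,7}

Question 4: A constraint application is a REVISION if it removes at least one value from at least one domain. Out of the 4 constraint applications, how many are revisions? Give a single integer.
Answer: 1

Derivation:
Constraint 1 (U + W = V) on D(U)={3,5,6,7} D(W)={3,4,6} D(V)={3,4,6,7}: U {3,5,6,7}->{3}; W {3,4,6}->{3,4}; V {3,4,6,7}->{6,7} => REVISION
Constraint 2 (W < V) on D(W)={3,4} D(V)={6,7}: no change => not a revision
Constraint 3 (W != V) on D(W)={3,4} D(V)={6,7}: no change => not a revision
Constraint 4 (V != W) on D(V)={6,7} D(W)={3,4}: no change => not a revision
Total revisions = 1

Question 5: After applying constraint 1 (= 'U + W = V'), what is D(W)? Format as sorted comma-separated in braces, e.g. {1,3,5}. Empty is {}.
Constraint 1 (U + W = V) on D(U)={3,5,6,7} D(W)={3,4,6} D(V)={3,4,6,7}: U {3,5,6,7}->{3}; W {3,4,6}->{3,4}; V {3,4,6,7}->{6,7}
So after constraint 1: D(W) = {3,4}

Answer: {3,4}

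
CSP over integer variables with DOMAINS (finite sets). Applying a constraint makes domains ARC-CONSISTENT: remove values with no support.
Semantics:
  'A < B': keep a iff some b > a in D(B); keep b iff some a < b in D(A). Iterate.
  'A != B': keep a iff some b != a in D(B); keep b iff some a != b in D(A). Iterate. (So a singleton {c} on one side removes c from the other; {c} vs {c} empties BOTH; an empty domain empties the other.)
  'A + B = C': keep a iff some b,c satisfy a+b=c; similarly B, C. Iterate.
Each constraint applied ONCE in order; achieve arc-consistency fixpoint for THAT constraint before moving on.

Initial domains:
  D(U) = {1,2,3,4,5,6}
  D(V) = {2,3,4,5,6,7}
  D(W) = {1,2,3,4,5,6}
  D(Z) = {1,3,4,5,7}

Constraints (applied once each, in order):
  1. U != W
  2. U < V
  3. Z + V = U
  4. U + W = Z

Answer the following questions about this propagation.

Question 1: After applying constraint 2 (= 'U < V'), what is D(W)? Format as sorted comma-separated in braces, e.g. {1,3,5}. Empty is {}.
Constraint 1 (U != W) on D(U)={1,2,3,4,5,6} D(W)={1,2,3,4,5,6}: no change
Constraint 2 (U < V) on D(U)={1,2,3,4,5,6} D(V)={2,3,4,5,6,7}: no change
So after constraint 2: D(W) = {1,2,3,4,5,6}

Answer: {1,2,3,4,5,6}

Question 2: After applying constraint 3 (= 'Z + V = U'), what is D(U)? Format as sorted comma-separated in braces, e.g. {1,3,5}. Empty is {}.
Answer: {3,4,5,6}

Derivation:
Constraint 1 (U != W) on D(U)={1,2,3,4,5,6} D(W)={1,2,3,4,5,6}: no change
Constraint 2 (U < V) on D(U)={1,2,3,4,5,6} D(V)={2,3,4,5,6,7}: no change
Constraint 3 (Z + V = U) on D(Z)={1,3,4,5,7} D(V)={2,3,4,5,6,7} D(U)={1,2,3,4,5,6}: Z {1,3,4,5,7}->{1,3,4}; V {2,3,4,5,6,7}->{2,3,4,5}; U {1,2,3,4,5,6}->{3,4,5,6}
So after constraint 3: D(U) = {3,4,5,6}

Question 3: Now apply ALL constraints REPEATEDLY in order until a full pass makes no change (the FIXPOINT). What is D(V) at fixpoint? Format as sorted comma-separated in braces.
pass 0 (initial): D(V)={2,3,4,5,6,7}
pass 1: U {1,2,3,4,5,6}->{3}; V {2,3,4,5,6,7}->{2,3,4,5}; W {1,2,3,4,5,6}->{1}; Z {1,3,4,5,7}->{4}
pass 2: U {3}->{}; V {2,3,4,5}->{}; W {1}->{}; Z {4}->{}
pass 3: no change
Fixpoint after 3 passes: D(V) = {}

Answer: {}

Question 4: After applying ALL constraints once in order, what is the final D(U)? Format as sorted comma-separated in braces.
Answer: {3}

Derivation:
Constraint 1 (U != W) on D(U)={1,2,3,4,5,6} D(W)={1,2,3,4,5,6}: no change
Constraint 2 (U < V) on D(U)={1,2,3,4,5,6} D(V)={2,3,4,5,6,7}: no change
Constraint 3 (Z + V = U) on D(Z)={1,3,4,5,7} D(V)={2,3,4,5,6,7} D(U)={1,2,3,4,5,6}: Z {1,3,4,5,7}->{1,3,4}; V {2,3,4,5,6,7}->{2,3,4,5}; U {1,2,3,4,5,6}->{3,4,5,6}
Constraint 4 (U + W = Z) on D(U)={3,4,5,6} D(W)={1,2,3,4,5,6} D(Z)={1,3,4}: U {3,4,5,6}->{3}; W {1,2,3,4,5,6}->{1}; Z {1,3,4}->{4}
So after all 4 constraints: D(U) = {3}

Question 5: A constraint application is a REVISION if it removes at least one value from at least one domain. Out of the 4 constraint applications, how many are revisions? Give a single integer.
Answer: 2

Derivation:
Constraint 1 (U != W) on D(U)={1,2,3,4,5,6} D(W)={1,2,3,4,5,6}: no change => not a revision
Constraint 2 (U < V) on D(U)={1,2,3,4,5,6} D(V)={2,3,4,5,6,7}: no change => not a revision
Constraint 3 (Z + V = U) on D(Z)={1,3,4,5,7} D(V)={2,3,4,5,6,7} D(U)={1,2,3,4,5,6}: Z {1,3,4,5,7}->{1,3,4}; V {2,3,4,5,6,7}->{2,3,4,5}; U {1,2,3,4,5,6}->{3,4,5,6} => REVISION
Constraint 4 (U + W = Z) on D(U)={3,4,5,6} D(W)={1,2,3,4,5,6} D(Z)={1,3,4}: U {3,4,5,6}->{3}; W {1,2,3,4,5,6}->{1}; Z {1,3,4}->{4} => REVISION
Total revisions = 2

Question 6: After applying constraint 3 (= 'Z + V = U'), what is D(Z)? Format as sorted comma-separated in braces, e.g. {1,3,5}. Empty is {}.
Constraint 1 (U != W) on D(U)={1,2,3,4,5,6} D(W)={1,2,3,4,5,6}: no change
Constraint 2 (U < V) on D(U)={1,2,3,4,5,6} D(V)={2,3,4,5,6,7}: no change
Constraint 3 (Z + V = U) on D(Z)={1,3,4,5,7} D(V)={2,3,4,5,6,7} D(U)={1,2,3,4,5,6}: Z {1,3,4,5,7}->{1,3,4}; V {2,3,4,5,6,7}->{2,3,4,5}; U {1,2,3,4,5,6}->{3,4,5,6}
So after constraint 3: D(Z) = {1,3,4}

Answer: {1,3,4}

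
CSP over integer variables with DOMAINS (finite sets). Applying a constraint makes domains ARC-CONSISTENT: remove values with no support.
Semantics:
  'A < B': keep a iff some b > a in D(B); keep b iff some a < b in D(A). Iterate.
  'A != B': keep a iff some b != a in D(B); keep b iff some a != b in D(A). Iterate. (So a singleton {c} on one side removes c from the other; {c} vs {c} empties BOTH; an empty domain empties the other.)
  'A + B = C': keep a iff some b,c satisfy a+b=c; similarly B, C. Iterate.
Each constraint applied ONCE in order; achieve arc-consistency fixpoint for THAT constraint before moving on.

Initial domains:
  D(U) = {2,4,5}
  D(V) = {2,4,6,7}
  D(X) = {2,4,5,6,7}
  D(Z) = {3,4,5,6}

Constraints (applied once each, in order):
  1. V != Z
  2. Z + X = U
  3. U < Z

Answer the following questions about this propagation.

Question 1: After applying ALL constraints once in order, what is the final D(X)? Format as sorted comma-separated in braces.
Constraint 1 (V != Z) on D(V)={2,4,6,7} D(Z)={3,4,5,6}: no change
Constraint 2 (Z + X = U) on D(Z)={3,4,5,6} D(X)={2,4,5,6,7} D(U)={2,4,5}: Z {3,4,5,6}->{3}; X {2,4,5,6,7}->{2}; U {2,4,5}->{5}
Constraint 3 (U < Z) on D(U)={5} D(Z)={3}: U {5}->{}; Z {3}->{}
So after all 3 constraints: D(X) = {2}

Answer: {2}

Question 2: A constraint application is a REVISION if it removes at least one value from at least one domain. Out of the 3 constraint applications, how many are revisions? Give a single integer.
Constraint 1 (V != Z) on D(V)={2,4,6,7} D(Z)={3,4,5,6}: no change => not a revision
Constraint 2 (Z + X = U) on D(Z)={3,4,5,6} D(X)={2,4,5,6,7} D(U)={2,4,5}: Z {3,4,5,6}->{3}; X {2,4,5,6,7}->{2}; U {2,4,5}->{5} => REVISION
Constraint 3 (U < Z) on D(U)={5} D(Z)={3}: U {5}->{}; Z {3}->{} => REVISION
Total revisions = 2

Answer: 2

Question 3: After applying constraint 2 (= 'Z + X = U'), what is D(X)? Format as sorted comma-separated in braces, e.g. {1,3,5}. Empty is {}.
Constraint 1 (V != Z) on D(V)={2,4,6,7} D(Z)={3,4,5,6}: no change
Constraint 2 (Z + X = U) on D(Z)={3,4,5,6} D(X)={2,4,5,6,7} D(U)={2,4,5}: Z {3,4,5,6}->{3}; X {2,4,5,6,7}->{2}; U {2,4,5}->{5}
So after constraint 2: D(X) = {2}

Answer: {2}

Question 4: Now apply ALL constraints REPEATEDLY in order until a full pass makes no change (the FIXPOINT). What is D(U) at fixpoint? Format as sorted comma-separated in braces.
pass 0 (initial): D(U)={2,4,5}
pass 1: U {2,4,5}->{}; X {2,4,5,6,7}->{2}; Z {3,4,5,6}->{}
pass 2: V {2,4,6,7}->{}; X {2}->{}
pass 3: no change
Fixpoint after 3 passes: D(U) = {}

Answer: {}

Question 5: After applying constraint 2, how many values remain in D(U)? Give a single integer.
Constraint 1 (V != Z) on D(V)={2,4,6,7} D(Z)={3,4,5,6}: no change
Constraint 2 (Z + X = U) on D(Z)={3,4,5,6} D(X)={2,4,5,6,7} D(U)={2,4,5}: Z {3,4,5,6}->{3}; X {2,4,5,6,7}->{2}; U {2,4,5}->{5}
So after constraint 2: D(U)={5}, size = 1

Answer: 1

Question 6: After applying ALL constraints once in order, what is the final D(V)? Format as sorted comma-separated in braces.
Constraint 1 (V != Z) on D(V)={2,4,6,7} D(Z)={3,4,5,6}: no change
Constraint 2 (Z + X = U) on D(Z)={3,4,5,6} D(X)={2,4,5,6,7} D(U)={2,4,5}: Z {3,4,5,6}->{3}; X {2,4,5,6,7}->{2}; U {2,4,5}->{5}
Constraint 3 (U < Z) on D(U)={5} D(Z)={3}: U {5}->{}; Z {3}->{}
So after all 3 constraints: D(V) = {2,4,6,7}

Answer: {2,4,6,7}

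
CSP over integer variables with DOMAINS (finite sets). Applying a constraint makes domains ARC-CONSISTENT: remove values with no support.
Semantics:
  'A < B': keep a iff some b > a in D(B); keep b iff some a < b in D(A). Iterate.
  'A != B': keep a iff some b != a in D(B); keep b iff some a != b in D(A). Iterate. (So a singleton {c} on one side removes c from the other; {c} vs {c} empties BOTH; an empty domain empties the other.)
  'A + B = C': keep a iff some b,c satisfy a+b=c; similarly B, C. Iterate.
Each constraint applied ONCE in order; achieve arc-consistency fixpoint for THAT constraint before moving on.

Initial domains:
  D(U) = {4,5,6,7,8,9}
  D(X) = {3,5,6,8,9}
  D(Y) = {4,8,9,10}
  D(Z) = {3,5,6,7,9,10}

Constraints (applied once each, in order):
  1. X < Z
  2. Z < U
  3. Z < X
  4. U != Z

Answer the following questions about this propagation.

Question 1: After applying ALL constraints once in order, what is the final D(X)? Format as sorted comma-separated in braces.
Answer: {6,8,9}

Derivation:
Constraint 1 (X < Z) on D(X)={3,5,6,8,9} D(Z)={3,5,6,7,9,10}: Z {3,5,6,7,9,10}->{5,6,7,9,10}
Constraint 2 (Z < U) on D(Z)={5,6,7,9,10} D(U)={4,5,6,7,8,9}: Z {5,6,7,9,10}->{5,6,7}; U {4,5,6,7,8,9}->{6,7,8,9}
Constraint 3 (Z < X) on D(Z)={5,6,7} D(X)={3,5,6,8,9}: X {3,5,6,8,9}->{6,8,9}
Constraint 4 (U != Z) on D(U)={6,7,8,9} D(Z)={5,6,7}: no change
So after all 4 constraints: D(X) = {6,8,9}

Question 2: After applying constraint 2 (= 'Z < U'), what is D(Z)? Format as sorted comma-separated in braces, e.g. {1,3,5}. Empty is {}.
Answer: {5,6,7}

Derivation:
Constraint 1 (X < Z) on D(X)={3,5,6,8,9} D(Z)={3,5,6,7,9,10}: Z {3,5,6,7,9,10}->{5,6,7,9,10}
Constraint 2 (Z < U) on D(Z)={5,6,7,9,10} D(U)={4,5,6,7,8,9}: Z {5,6,7,9,10}->{5,6,7}; U {4,5,6,7,8,9}->{6,7,8,9}
So after constraint 2: D(Z) = {5,6,7}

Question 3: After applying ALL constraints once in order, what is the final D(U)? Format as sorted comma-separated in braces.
Constraint 1 (X < Z) on D(X)={3,5,6,8,9} D(Z)={3,5,6,7,9,10}: Z {3,5,6,7,9,10}->{5,6,7,9,10}
Constraint 2 (Z < U) on D(Z)={5,6,7,9,10} D(U)={4,5,6,7,8,9}: Z {5,6,7,9,10}->{5,6,7}; U {4,5,6,7,8,9}->{6,7,8,9}
Constraint 3 (Z < X) on D(Z)={5,6,7} D(X)={3,5,6,8,9}: X {3,5,6,8,9}->{6,8,9}
Constraint 4 (U != Z) on D(U)={6,7,8,9} D(Z)={5,6,7}: no change
So after all 4 constraints: D(U) = {6,7,8,9}

Answer: {6,7,8,9}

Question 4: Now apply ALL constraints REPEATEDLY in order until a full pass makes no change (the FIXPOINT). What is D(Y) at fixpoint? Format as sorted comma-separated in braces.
pass 0 (initial): D(Y)={4,8,9,10}
pass 1: U {4,5,6,7,8,9}->{6,7,8,9}; X {3,5,6,8,9}->{6,8,9}; Z {3,5,6,7,9,10}->{5,6,7}
pass 2: U {6,7,8,9}->{}; X {6,8,9}->{}; Z {5,6,7}->{}
pass 3: no change
Fixpoint after 3 passes: D(Y) = {4,8,9,10}

Answer: {4,8,9,10}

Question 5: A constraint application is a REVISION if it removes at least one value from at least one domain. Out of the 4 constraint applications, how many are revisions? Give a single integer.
Constraint 1 (X < Z) on D(X)={3,5,6,8,9} D(Z)={3,5,6,7,9,10}: Z {3,5,6,7,9,10}->{5,6,7,9,10} => REVISION
Constraint 2 (Z < U) on D(Z)={5,6,7,9,10} D(U)={4,5,6,7,8,9}: Z {5,6,7,9,10}->{5,6,7}; U {4,5,6,7,8,9}->{6,7,8,9} => REVISION
Constraint 3 (Z < X) on D(Z)={5,6,7} D(X)={3,5,6,8,9}: X {3,5,6,8,9}->{6,8,9} => REVISION
Constraint 4 (U != Z) on D(U)={6,7,8,9} D(Z)={5,6,7}: no change => not a revision
Total revisions = 3

Answer: 3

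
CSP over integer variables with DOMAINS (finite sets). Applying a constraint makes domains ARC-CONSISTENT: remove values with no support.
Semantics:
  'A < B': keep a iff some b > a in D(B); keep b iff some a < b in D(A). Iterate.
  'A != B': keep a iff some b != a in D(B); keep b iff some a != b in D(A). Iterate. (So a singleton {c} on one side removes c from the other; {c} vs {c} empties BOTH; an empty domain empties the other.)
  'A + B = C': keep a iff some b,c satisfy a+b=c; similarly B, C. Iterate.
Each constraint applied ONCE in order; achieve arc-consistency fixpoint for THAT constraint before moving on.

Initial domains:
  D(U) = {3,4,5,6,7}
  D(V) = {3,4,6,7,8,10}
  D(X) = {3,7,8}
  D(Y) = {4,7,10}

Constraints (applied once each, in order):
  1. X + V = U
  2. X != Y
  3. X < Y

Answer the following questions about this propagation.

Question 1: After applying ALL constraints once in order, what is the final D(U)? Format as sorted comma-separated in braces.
Answer: {6,7}

Derivation:
Constraint 1 (X + V = U) on D(X)={3,7,8} D(V)={3,4,6,7,8,10} D(U)={3,4,5,6,7}: X {3,7,8}->{3}; V {3,4,6,7,8,10}->{3,4}; U {3,4,5,6,7}->{6,7}
Constraint 2 (X != Y) on D(X)={3} D(Y)={4,7,10}: no change
Constraint 3 (X < Y) on D(X)={3} D(Y)={4,7,10}: no change
So after all 3 constraints: D(U) = {6,7}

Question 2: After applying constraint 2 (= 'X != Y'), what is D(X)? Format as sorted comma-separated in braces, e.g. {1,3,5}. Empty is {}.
Answer: {3}

Derivation:
Constraint 1 (X + V = U) on D(X)={3,7,8} D(V)={3,4,6,7,8,10} D(U)={3,4,5,6,7}: X {3,7,8}->{3}; V {3,4,6,7,8,10}->{3,4}; U {3,4,5,6,7}->{6,7}
Constraint 2 (X != Y) on D(X)={3} D(Y)={4,7,10}: no change
So after constraint 2: D(X) = {3}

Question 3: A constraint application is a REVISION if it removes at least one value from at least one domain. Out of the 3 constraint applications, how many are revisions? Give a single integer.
Constraint 1 (X + V = U) on D(X)={3,7,8} D(V)={3,4,6,7,8,10} D(U)={3,4,5,6,7}: X {3,7,8}->{3}; V {3,4,6,7,8,10}->{3,4}; U {3,4,5,6,7}->{6,7} => REVISION
Constraint 2 (X != Y) on D(X)={3} D(Y)={4,7,10}: no change => not a revision
Constraint 3 (X < Y) on D(X)={3} D(Y)={4,7,10}: no change => not a revision
Total revisions = 1

Answer: 1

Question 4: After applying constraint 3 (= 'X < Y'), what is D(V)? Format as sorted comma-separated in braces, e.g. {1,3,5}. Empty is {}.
Answer: {3,4}

Derivation:
Constraint 1 (X + V = U) on D(X)={3,7,8} D(V)={3,4,6,7,8,10} D(U)={3,4,5,6,7}: X {3,7,8}->{3}; V {3,4,6,7,8,10}->{3,4}; U {3,4,5,6,7}->{6,7}
Constraint 2 (X != Y) on D(X)={3} D(Y)={4,7,10}: no change
Constraint 3 (X < Y) on D(X)={3} D(Y)={4,7,10}: no change
So after constraint 3: D(V) = {3,4}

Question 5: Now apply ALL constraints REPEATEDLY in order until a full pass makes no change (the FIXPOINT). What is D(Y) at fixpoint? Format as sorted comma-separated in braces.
Answer: {4,7,10}

Derivation:
pass 0 (initial): D(Y)={4,7,10}
pass 1: U {3,4,5,6,7}->{6,7}; V {3,4,6,7,8,10}->{3,4}; X {3,7,8}->{3}
pass 2: no change
Fixpoint after 2 passes: D(Y) = {4,7,10}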